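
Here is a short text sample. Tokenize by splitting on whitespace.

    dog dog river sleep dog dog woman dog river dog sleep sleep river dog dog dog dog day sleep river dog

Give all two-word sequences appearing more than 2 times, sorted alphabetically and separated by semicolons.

dog dog; river dog

Bigram counts meeting the condition (more than 2 times):
  dog dog: 5
  river dog: 3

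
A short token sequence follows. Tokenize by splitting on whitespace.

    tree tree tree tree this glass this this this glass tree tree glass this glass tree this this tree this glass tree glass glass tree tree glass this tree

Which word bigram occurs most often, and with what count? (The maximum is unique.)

"tree tree", 5 times

Bigram frequencies (highest first):
  tree tree: 5
  this glass: 4
  glass tree: 4
  tree this: 3
  glass this: 3
  this this: 3
  … (3 more, each ≤ 3)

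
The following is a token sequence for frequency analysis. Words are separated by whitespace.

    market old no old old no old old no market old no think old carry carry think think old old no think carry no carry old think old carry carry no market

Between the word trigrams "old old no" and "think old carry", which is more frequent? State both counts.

"old old no" (3 vs 2)

"old old no": 3 occurrences
"think old carry": 2 occurrences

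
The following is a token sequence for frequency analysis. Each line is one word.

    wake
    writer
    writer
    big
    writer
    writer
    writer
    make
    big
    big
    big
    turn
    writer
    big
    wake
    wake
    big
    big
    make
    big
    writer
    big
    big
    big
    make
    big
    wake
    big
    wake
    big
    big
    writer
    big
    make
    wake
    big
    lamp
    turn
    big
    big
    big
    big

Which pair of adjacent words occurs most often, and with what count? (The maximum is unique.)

Bigram frequencies (highest first):
  big big: 9
  writer big: 4
  wake big: 4
  writer writer: 3
  big writer: 3
  make big: 3
  … (11 more, each ≤ 3)

"big big", 9 times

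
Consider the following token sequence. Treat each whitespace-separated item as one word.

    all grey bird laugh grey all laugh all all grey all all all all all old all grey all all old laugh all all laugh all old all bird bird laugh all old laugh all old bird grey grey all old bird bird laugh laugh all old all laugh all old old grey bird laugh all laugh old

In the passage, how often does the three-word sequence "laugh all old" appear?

5

Scanning the 56 overlapping trigram windows for "laugh all old":
  position 25–27: laugh all old
  position 31–33: laugh all old
  position 34–36: laugh all old
  position 45–47: laugh all old
  position 49–51: laugh all old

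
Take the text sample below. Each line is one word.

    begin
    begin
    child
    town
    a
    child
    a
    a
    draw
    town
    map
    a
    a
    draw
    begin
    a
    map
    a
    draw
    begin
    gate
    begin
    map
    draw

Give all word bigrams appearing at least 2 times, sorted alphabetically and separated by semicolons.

Bigram counts meeting the condition (at least 2 times):
  a a: 2
  a draw: 3
  draw begin: 2
  map a: 2

a a; a draw; draw begin; map a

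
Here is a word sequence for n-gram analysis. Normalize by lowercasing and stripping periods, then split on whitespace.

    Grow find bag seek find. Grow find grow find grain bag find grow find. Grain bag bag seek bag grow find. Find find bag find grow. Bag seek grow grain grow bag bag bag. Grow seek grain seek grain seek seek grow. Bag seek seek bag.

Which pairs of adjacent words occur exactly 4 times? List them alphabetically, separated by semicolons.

Bigram counts meeting the condition (exactly 4 times):
  bag seek: 4
  find grow: 4

bag seek; find grow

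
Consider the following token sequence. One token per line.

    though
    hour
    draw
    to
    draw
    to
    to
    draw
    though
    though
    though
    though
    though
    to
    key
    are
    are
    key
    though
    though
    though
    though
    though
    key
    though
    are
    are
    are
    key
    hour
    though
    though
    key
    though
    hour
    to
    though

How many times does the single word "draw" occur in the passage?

3

Scanning the 37 tokens for "draw":
  position 3: draw
  position 5: draw
  position 8: draw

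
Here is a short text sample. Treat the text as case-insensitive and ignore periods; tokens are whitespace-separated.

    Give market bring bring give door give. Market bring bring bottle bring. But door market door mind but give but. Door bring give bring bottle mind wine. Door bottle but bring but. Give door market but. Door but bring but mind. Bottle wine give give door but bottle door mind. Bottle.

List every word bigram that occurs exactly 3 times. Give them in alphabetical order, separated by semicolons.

bring but; but door; give door

Bigram counts meeting the condition (exactly 3 times):
  bring but: 3
  but door: 3
  give door: 3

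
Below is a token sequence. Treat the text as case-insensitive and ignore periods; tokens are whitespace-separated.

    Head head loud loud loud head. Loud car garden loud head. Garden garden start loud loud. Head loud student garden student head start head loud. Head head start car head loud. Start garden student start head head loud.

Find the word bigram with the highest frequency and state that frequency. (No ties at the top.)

Bigram frequencies (highest first):
  head loud: 6
  loud head: 4
  head head: 3
  loud loud: 3
  garden student: 2
  head start: 2
  … (16 more, each ≤ 2)

"head loud", 6 times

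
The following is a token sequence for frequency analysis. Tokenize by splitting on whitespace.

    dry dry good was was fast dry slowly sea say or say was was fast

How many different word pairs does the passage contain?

15 tokens → 14 bigram windows in total.
Repeated bigrams (each contributes count−1 duplicates):
  was fast: 2
  was was: 2
2 duplicate windows → 14 − 2 = 12 distinct.

12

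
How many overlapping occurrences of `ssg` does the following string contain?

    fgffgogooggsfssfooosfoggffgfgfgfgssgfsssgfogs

2

Sliding a length-3 window over the 45 characters (43 positions):
  position 34–36: ssg
  position 39–41: ssg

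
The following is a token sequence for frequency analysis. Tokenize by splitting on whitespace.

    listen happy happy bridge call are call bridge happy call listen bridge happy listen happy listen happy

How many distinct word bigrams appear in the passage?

12

17 tokens → 16 bigram windows in total.
Repeated bigrams (each contributes count−1 duplicates):
  listen happy: 3
  bridge happy: 2
  happy listen: 2
4 duplicate windows → 16 − 4 = 12 distinct.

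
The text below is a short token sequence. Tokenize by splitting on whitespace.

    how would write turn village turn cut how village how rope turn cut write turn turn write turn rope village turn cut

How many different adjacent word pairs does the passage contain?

16

22 tokens → 21 bigram windows in total.
Repeated bigrams (each contributes count−1 duplicates):
  turn cut: 3
  write turn: 3
  village turn: 2
5 duplicate windows → 21 − 5 = 16 distinct.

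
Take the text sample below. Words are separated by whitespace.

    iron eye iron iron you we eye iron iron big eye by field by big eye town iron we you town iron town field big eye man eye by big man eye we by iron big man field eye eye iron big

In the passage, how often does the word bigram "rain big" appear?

Scanning the 41 overlapping bigram windows for "rain big":
  (none found)

0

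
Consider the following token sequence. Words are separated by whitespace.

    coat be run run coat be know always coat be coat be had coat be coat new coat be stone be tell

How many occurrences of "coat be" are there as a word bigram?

Scanning the 21 overlapping bigram windows for "coat be":
  position 1–2: coat be
  position 5–6: coat be
  position 9–10: coat be
  position 11–12: coat be
  position 14–15: coat be
  position 18–19: coat be

6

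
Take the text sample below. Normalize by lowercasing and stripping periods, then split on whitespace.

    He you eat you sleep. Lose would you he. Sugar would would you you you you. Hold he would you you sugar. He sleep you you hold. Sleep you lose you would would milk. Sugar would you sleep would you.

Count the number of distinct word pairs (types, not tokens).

40 tokens → 39 bigram windows in total.
Repeated bigrams (each contributes count−1 duplicates):
  would you: 5
  you you: 5
  sleep you: 2
  sugar would: 2
  would would: 2
  you hold: 2
  you sleep: 2
13 duplicate windows → 39 − 13 = 26 distinct.

26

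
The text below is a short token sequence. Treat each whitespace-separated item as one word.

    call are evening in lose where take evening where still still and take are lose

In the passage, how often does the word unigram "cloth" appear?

0

Scanning the 15 tokens for "cloth":
  (none found)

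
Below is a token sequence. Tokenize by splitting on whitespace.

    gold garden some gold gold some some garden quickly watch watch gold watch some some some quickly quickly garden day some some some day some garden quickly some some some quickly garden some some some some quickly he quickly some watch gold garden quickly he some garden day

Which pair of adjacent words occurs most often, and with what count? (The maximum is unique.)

Bigram frequencies (highest first):
  some some: 10
  some garden: 3
  garden quickly: 3
  some quickly: 3
  gold garden: 2
  garden some: 2
  … (18 more, each ≤ 2)

"some some", 10 times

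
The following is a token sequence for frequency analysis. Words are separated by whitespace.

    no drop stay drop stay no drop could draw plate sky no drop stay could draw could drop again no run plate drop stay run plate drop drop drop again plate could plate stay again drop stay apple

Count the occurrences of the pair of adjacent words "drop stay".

5

Scanning the 37 overlapping bigram windows for "drop stay":
  position 2–3: drop stay
  position 4–5: drop stay
  position 13–14: drop stay
  position 23–24: drop stay
  position 36–37: drop stay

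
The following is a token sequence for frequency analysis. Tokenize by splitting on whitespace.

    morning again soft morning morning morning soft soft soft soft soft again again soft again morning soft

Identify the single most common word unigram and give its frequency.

"soft", 8 times

Unigram frequencies (highest first):
  soft: 8
  morning: 5
  again: 4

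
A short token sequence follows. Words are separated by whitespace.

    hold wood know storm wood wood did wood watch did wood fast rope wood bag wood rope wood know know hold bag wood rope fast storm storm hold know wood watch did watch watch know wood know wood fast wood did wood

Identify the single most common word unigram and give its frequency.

Unigram frequencies (highest first):
  wood: 14
  know: 6
  did: 4
  watch: 4
  hold: 3
  storm: 3
  … (3 more, each ≤ 3)

"wood", 14 times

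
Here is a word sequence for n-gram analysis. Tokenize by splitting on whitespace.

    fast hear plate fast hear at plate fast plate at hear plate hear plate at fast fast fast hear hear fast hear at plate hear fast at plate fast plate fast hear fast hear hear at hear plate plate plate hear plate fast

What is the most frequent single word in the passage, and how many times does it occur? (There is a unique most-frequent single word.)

"hear", 13 times

Unigram frequencies (highest first):
  hear: 13
  fast: 12
  plate: 12
  at: 6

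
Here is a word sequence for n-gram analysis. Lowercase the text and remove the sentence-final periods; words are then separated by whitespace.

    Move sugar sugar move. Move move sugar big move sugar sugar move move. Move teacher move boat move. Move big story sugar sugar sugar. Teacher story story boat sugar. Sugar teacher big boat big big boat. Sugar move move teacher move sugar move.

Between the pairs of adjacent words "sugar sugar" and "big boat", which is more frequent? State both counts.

"sugar sugar": 5 occurrences
"big boat": 2 occurrences

"sugar sugar" (5 vs 2)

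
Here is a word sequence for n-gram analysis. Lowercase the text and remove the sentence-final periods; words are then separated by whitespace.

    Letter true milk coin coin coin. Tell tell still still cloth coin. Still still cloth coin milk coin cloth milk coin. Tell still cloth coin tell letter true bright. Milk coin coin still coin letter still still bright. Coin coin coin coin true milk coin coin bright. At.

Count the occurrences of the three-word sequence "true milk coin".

2

Scanning the 46 overlapping trigram windows for "true milk coin":
  position 2–4: true milk coin
  position 43–45: true milk coin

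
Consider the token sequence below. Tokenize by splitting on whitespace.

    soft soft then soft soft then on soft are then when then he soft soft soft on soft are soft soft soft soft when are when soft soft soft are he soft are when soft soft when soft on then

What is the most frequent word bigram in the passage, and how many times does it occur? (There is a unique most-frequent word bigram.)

"soft soft", 10 times

Bigram frequencies (highest first):
  soft soft: 10
  soft are: 4
  when soft: 3
  soft then: 2
  on soft: 2
  he soft: 2
  … (13 more, each ≤ 2)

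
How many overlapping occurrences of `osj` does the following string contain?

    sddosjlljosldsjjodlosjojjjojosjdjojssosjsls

Sliding a length-3 window over the 43 characters (41 positions):
  position 4–6: osj
  position 20–22: osj
  position 29–31: osj
  position 38–40: osj

4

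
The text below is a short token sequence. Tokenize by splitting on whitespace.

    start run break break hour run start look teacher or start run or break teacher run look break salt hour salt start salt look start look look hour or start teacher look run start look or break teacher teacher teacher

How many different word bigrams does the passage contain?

31

40 tokens → 39 bigram windows in total.
Repeated bigrams (each contributes count−1 duplicates):
  start look: 3
  break teacher: 2
  or break: 2
  or start: 2
  run start: 2
  start run: 2
  teacher teacher: 2
8 duplicate windows → 39 − 8 = 31 distinct.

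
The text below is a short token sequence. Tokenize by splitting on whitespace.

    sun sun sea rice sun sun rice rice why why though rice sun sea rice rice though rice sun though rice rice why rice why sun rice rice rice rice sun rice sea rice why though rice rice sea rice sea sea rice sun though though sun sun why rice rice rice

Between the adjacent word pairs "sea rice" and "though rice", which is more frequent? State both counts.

"sea rice" (5 vs 4)

"sea rice": 5 occurrences
"though rice": 4 occurrences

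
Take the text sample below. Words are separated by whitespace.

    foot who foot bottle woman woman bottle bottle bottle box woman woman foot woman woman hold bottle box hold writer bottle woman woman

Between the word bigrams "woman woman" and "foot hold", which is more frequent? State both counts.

"woman woman" (4 vs 0)

"woman woman": 4 occurrences
"foot hold": 0 occurrences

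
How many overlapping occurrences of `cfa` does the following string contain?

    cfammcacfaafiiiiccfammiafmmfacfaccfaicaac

Sliding a length-3 window over the 41 characters (39 positions):
  position 1–3: cfa
  position 8–10: cfa
  position 18–20: cfa
  position 30–32: cfa
  position 34–36: cfa

5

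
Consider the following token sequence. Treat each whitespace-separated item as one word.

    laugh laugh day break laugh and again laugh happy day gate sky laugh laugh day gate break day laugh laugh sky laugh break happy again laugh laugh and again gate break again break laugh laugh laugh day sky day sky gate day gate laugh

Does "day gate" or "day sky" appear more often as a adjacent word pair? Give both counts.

"day gate" (3 vs 2)

"day gate": 3 occurrences
"day sky": 2 occurrences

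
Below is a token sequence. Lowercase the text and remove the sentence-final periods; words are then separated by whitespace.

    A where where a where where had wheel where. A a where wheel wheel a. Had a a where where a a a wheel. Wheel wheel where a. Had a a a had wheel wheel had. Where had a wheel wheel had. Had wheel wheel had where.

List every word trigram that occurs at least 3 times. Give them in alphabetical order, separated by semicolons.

a where where; wheel wheel had

Trigram counts meeting the condition (at least 3 times):
  a where where: 3
  wheel wheel had: 3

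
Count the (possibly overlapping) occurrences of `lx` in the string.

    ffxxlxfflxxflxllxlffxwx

Sliding a length-2 window over the 23 characters (22 positions):
  position 5–6: lx
  position 9–10: lx
  position 13–14: lx
  position 16–17: lx

4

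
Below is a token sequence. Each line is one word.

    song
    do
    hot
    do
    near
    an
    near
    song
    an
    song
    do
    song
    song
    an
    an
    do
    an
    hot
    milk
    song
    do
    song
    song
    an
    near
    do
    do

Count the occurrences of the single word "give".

0

Scanning the 27 tokens for "give":
  (none found)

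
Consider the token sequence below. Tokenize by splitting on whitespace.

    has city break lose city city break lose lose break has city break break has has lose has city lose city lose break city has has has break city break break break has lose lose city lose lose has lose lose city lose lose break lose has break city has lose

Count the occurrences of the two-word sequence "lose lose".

5

Scanning the 50 overlapping bigram windows for "lose lose":
  position 8–9: lose lose
  position 34–35: lose lose
  position 37–38: lose lose
  position 40–41: lose lose
  position 43–44: lose lose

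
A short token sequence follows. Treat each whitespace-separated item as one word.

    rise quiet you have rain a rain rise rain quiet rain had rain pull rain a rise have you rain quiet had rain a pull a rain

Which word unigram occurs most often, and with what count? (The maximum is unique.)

"rain", 9 times

Unigram frequencies (highest first):
  rain: 9
  a: 4
  rise: 3
  quiet: 3
  you: 2
  have: 2
  … (2 more, each ≤ 2)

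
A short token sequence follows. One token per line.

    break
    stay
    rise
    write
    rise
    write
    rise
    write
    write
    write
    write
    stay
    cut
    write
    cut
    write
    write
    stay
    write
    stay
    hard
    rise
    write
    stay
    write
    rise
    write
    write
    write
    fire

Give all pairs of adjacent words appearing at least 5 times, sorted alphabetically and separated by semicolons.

rise write; write write

Bigram counts meeting the condition (at least 5 times):
  rise write: 5
  write write: 6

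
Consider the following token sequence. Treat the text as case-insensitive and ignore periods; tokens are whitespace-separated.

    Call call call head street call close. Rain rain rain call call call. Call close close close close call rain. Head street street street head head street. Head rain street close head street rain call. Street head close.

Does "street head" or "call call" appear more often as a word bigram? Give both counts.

"call call" (5 vs 3)

"street head": 3 occurrences
"call call": 5 occurrences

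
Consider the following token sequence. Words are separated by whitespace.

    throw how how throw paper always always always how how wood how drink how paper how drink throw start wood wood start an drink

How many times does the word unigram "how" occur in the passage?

7

Scanning the 24 tokens for "how":
  position 2: how
  position 3: how
  position 9: how
  position 10: how
  position 12: how
  position 14: how
  position 16: how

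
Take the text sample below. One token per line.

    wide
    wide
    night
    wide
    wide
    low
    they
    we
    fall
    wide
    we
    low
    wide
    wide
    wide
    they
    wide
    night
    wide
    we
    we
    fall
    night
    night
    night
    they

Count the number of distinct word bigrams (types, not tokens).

26 tokens → 25 bigram windows in total.
Repeated bigrams (each contributes count−1 duplicates):
  wide wide: 4
  night night: 2
  night wide: 2
  we fall: 2
  wide night: 2
  wide we: 2
8 duplicate windows → 25 − 8 = 17 distinct.

17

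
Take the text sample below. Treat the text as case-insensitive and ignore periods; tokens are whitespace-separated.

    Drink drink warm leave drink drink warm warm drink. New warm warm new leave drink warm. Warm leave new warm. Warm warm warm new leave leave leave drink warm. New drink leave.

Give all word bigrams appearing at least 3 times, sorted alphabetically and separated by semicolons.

drink warm; leave drink; warm new; warm warm

Bigram counts meeting the condition (at least 3 times):
  drink warm: 4
  leave drink: 3
  warm new: 3
  warm warm: 6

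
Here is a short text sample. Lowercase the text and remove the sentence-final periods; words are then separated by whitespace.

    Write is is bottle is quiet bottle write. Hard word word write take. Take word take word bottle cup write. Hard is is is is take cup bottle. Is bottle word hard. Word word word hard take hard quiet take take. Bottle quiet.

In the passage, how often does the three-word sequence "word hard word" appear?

1

Scanning the 41 overlapping trigram windows for "word hard word":
  position 31–33: word hard word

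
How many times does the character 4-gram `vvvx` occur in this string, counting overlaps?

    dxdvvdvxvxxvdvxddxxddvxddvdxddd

Sliding a length-4 window over the 31 characters (28 positions):
  (no match at any position)

0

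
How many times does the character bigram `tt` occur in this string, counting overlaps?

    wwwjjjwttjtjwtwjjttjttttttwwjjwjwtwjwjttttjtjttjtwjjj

11

Sliding a length-2 window over the 53 characters (52 positions):
  position 8–9: tt
  position 18–19: tt
  position 21–22: tt
  position 22–23: tt
  position 23–24: tt
  position 24–25: tt
  position 25–26: tt
  position 39–40: tt
  position 40–41: tt
  position 41–42: tt
  … (1 more)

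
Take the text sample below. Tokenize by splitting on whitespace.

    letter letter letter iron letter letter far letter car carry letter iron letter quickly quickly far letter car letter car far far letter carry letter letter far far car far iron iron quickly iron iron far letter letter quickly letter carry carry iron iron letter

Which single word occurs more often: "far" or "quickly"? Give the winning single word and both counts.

"far": 8 occurrences
"quickly": 4 occurrences

"far" (8 vs 4)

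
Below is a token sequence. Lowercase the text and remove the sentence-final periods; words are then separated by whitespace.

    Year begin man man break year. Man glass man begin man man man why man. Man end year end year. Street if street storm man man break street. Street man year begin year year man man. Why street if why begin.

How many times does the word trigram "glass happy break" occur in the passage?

0

Scanning the 39 overlapping trigram windows for "glass happy break":
  (none found)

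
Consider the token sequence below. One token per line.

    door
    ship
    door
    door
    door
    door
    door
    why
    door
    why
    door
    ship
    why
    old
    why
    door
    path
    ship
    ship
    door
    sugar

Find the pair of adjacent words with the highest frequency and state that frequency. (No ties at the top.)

"door door", 4 times

Bigram frequencies (highest first):
  door door: 4
  why door: 3
  door ship: 2
  ship door: 2
  door why: 2
  ship why: 1
  … (6 more, each ≤ 1)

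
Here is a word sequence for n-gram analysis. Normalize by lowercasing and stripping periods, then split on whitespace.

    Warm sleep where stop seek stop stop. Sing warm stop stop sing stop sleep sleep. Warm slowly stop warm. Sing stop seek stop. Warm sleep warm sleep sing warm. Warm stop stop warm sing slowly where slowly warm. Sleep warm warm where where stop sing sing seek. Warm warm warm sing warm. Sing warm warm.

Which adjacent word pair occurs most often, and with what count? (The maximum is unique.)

Bigram frequencies (highest first):
  warm warm: 5
  warm sleep: 4
  sing warm: 4
  warm sing: 4
  stop stop: 3
  stop sing: 3
  … (22 more, each ≤ 3)

"warm warm", 5 times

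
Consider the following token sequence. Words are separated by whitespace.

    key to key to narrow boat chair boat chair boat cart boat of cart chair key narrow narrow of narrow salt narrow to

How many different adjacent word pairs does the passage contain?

19

23 tokens → 22 bigram windows in total.
Repeated bigrams (each contributes count−1 duplicates):
  boat chair: 2
  chair boat: 2
  key to: 2
3 duplicate windows → 22 − 3 = 19 distinct.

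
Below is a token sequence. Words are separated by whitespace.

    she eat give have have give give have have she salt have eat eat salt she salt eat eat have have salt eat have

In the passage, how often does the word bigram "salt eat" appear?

2

Scanning the 23 overlapping bigram windows for "salt eat":
  position 17–18: salt eat
  position 22–23: salt eat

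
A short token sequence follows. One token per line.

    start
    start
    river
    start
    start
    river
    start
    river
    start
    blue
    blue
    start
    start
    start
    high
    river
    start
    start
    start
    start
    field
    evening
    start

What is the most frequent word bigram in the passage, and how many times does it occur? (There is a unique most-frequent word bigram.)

"start start", 7 times

Bigram frequencies (highest first):
  start start: 7
  river start: 4
  start river: 3
  start blue: 1
  blue blue: 1
  blue start: 1
  … (5 more, each ≤ 1)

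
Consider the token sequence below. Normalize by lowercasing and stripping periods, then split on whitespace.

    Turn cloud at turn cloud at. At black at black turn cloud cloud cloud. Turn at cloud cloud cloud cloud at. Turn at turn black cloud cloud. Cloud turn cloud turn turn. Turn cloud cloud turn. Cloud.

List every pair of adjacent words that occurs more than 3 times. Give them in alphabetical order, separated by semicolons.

Bigram counts meeting the condition (more than 3 times):
  cloud cloud: 8
  cloud turn: 4
  turn cloud: 6

cloud cloud; cloud turn; turn cloud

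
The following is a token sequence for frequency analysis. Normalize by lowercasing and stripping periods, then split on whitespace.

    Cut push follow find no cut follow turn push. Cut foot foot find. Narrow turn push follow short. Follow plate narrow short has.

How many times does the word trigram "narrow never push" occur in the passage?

Scanning the 21 overlapping trigram windows for "narrow never push":
  (none found)

0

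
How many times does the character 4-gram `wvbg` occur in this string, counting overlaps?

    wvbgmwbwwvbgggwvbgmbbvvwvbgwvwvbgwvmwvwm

5

Sliding a length-4 window over the 40 characters (37 positions):
  position 1–4: wvbg
  position 9–12: wvbg
  position 15–18: wvbg
  position 24–27: wvbg
  position 30–33: wvbg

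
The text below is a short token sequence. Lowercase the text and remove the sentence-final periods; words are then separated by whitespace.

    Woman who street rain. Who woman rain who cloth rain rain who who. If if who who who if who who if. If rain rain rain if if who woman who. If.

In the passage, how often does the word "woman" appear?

Scanning the 32 tokens for "woman":
  position 1: woman
  position 6: woman
  position 30: woman

3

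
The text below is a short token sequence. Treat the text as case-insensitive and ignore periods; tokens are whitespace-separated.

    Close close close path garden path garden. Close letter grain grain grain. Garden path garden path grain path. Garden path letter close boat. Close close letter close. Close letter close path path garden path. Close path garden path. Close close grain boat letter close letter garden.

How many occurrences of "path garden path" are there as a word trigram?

5

Scanning the 44 overlapping trigram windows for "path garden path":
  position 4–6: path garden path
  position 14–16: path garden path
  position 18–20: path garden path
  position 32–34: path garden path
  position 36–38: path garden path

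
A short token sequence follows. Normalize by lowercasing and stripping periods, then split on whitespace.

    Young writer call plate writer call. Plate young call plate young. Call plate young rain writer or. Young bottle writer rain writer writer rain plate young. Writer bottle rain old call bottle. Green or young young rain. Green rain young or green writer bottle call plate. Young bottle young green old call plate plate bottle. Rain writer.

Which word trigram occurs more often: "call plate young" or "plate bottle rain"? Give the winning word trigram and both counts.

"call plate young": 4 occurrences
"plate bottle rain": 1 occurrence

"call plate young" (4 vs 1)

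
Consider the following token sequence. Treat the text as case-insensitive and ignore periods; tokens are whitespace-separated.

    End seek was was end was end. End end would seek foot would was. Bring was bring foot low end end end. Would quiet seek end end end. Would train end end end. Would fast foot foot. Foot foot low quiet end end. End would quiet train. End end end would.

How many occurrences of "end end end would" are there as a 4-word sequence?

Scanning the 48 overlapping 4-gram windows for "end end end would":
  position 7–10: end end end would
  position 20–23: end end end would
  position 26–29: end end end would
  position 31–34: end end end would
  position 42–45: end end end would
  position 48–51: end end end would

6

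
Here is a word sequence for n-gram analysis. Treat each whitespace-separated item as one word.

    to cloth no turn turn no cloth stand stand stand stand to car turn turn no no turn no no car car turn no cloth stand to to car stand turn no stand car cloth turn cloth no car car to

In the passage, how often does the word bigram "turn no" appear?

5

Scanning the 40 overlapping bigram windows for "turn no":
  position 5–6: turn no
  position 15–16: turn no
  position 18–19: turn no
  position 23–24: turn no
  position 31–32: turn no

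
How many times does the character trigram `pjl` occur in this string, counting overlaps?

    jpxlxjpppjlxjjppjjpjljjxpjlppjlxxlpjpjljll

Sliding a length-3 window over the 42 characters (40 positions):
  position 9–11: pjl
  position 19–21: pjl
  position 25–27: pjl
  position 29–31: pjl
  position 37–39: pjl

5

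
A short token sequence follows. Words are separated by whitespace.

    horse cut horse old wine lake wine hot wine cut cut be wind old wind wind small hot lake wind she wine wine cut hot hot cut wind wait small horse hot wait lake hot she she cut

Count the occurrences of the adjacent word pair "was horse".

0

Scanning the 37 overlapping bigram windows for "was horse":
  (none found)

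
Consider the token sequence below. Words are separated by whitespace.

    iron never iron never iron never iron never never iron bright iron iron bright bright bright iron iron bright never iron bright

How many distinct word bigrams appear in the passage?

22 tokens → 21 bigram windows in total.
Repeated bigrams (each contributes count−1 duplicates):
  never iron: 5
  iron bright: 4
  iron never: 4
  bright bright: 2
  bright iron: 2
  iron iron: 2
13 duplicate windows → 21 − 13 = 8 distinct.

8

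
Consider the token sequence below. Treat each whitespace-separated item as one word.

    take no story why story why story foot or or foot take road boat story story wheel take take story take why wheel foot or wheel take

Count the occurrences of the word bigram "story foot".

1

Scanning the 26 overlapping bigram windows for "story foot":
  position 7–8: story foot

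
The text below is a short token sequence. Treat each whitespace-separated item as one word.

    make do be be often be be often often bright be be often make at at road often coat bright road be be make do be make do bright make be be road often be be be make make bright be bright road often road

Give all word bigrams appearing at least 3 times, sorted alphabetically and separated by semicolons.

be be; be make; be often; make do; road often

Bigram counts meeting the condition (at least 3 times):
  be be: 7
  be make: 3
  be often: 3
  make do: 3
  road often: 3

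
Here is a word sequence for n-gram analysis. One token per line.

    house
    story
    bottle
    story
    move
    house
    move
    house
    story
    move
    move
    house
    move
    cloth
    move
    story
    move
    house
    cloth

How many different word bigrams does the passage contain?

19 tokens → 18 bigram windows in total.
Repeated bigrams (each contributes count−1 duplicates):
  move house: 4
  story move: 3
  house move: 2
  house story: 2
7 duplicate windows → 18 − 7 = 11 distinct.

11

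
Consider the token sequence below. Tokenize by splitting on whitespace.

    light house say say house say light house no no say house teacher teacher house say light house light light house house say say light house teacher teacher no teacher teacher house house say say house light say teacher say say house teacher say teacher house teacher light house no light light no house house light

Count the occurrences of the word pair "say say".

Scanning the 55 overlapping bigram windows for "say say":
  position 3–4: say say
  position 23–24: say say
  position 34–35: say say
  position 40–41: say say

4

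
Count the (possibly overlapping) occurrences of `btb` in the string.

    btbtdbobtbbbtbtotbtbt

Sliding a length-3 window over the 21 characters (19 positions):
  position 1–3: btb
  position 8–10: btb
  position 12–14: btb
  position 18–20: btb

4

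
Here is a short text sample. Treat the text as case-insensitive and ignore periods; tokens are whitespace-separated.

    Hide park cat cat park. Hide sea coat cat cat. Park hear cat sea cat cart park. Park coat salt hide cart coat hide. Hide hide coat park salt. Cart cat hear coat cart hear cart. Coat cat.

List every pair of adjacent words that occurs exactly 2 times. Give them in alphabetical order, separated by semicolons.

cart coat; cat cat; cat park; coat cat; hide hide

Bigram counts meeting the condition (exactly 2 times):
  cart coat: 2
  cat cat: 2
  cat park: 2
  coat cat: 2
  hide hide: 2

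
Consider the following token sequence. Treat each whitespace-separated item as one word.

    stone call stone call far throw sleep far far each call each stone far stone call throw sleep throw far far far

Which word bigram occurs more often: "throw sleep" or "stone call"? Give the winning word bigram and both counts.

"throw sleep": 2 occurrences
"stone call": 3 occurrences

"stone call" (3 vs 2)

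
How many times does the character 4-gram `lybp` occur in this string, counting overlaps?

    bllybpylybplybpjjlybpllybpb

Sliding a length-4 window over the 27 characters (24 positions):
  position 3–6: lybp
  position 8–11: lybp
  position 12–15: lybp
  position 18–21: lybp
  position 23–26: lybp

5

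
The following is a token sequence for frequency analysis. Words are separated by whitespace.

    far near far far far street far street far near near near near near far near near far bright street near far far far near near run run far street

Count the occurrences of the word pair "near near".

Scanning the 29 overlapping bigram windows for "near near":
  position 10–11: near near
  position 11–12: near near
  position 12–13: near near
  position 13–14: near near
  position 16–17: near near
  position 25–26: near near

6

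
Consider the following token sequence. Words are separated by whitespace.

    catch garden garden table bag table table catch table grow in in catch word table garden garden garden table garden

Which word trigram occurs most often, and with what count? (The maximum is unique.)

"garden garden table", 2 times

Trigram frequencies (highest first):
  garden garden table: 2
  catch garden garden: 1
  garden table bag: 1
  table bag table: 1
  bag table table: 1
  table table catch: 1
  … (11 more, each ≤ 1)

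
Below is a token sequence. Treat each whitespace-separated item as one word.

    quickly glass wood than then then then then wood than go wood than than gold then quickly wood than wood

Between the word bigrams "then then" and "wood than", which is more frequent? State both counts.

"then then": 3 occurrences
"wood than": 4 occurrences

"wood than" (4 vs 3)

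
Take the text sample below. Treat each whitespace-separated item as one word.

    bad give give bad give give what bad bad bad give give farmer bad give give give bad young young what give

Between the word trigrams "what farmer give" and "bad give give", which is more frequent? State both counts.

"what farmer give": 0 occurrences
"bad give give": 4 occurrences

"bad give give" (4 vs 0)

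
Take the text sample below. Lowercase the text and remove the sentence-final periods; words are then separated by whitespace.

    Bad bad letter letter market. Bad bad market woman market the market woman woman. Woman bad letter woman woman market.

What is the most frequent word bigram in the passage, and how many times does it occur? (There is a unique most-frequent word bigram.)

Bigram frequencies (highest first):
  woman woman: 3
  bad bad: 2
  bad letter: 2
  market woman: 2
  woman market: 2
  letter letter: 1
  … (7 more, each ≤ 1)

"woman woman", 3 times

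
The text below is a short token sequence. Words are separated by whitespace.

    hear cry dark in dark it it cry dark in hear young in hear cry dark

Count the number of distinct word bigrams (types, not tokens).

10

16 tokens → 15 bigram windows in total.
Repeated bigrams (each contributes count−1 duplicates):
  cry dark: 3
  dark in: 2
  hear cry: 2
  in hear: 2
5 duplicate windows → 15 − 5 = 10 distinct.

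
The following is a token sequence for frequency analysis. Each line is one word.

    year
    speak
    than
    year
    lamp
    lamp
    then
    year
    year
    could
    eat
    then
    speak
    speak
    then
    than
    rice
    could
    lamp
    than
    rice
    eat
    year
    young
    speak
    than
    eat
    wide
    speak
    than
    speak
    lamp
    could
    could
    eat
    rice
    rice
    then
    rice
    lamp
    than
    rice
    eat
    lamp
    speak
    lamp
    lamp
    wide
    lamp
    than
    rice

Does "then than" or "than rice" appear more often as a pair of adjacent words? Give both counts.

"then than": 1 occurrence
"than rice": 4 occurrences

"than rice" (4 vs 1)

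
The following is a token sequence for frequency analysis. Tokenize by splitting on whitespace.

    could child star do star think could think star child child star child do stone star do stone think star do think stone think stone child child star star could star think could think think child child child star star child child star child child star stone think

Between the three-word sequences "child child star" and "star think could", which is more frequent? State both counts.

"child child star" (5 vs 2)

"child child star": 5 occurrences
"star think could": 2 occurrences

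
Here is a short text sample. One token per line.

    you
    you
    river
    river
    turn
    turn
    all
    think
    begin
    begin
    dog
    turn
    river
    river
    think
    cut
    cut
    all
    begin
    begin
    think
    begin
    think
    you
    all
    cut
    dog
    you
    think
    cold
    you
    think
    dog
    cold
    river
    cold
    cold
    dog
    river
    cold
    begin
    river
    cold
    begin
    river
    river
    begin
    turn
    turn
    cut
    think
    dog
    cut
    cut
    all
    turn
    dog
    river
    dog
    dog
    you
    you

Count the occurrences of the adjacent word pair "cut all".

2

Scanning the 61 overlapping bigram windows for "cut all":
  position 17–18: cut all
  position 54–55: cut all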